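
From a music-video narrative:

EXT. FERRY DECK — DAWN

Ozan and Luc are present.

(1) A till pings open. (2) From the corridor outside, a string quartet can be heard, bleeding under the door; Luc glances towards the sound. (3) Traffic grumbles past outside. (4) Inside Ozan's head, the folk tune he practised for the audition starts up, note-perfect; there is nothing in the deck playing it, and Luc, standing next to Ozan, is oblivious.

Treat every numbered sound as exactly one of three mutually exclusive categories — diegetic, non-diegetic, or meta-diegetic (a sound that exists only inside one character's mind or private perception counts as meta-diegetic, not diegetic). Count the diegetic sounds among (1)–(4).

(1) is diegetic: the sound comes from a till physically present in the location.
(2) it's coming from the corridor outside — a location within the story world — and Luc reacts → diegetic.
(3) it's the actual ambient sound of the location → diegetic.
(4) is meta-diegetic: it lives in Ozan's subjectivity, not in the deck.
Diegetic: (1), (2), (3) — that's 3.

3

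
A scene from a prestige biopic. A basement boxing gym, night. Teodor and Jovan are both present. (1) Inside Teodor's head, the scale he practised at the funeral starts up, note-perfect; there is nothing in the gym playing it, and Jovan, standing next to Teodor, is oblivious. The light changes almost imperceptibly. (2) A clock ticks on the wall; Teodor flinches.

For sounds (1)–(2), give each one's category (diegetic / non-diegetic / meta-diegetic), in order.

Sound (1): the music is a memory playing inside Teodor's mind alone; no real-world source, Jovan can't hear it, so meta-diegetic.
(2) an in-world source (a clock); characters could hear it → diegetic.

meta-diegetic, diegetic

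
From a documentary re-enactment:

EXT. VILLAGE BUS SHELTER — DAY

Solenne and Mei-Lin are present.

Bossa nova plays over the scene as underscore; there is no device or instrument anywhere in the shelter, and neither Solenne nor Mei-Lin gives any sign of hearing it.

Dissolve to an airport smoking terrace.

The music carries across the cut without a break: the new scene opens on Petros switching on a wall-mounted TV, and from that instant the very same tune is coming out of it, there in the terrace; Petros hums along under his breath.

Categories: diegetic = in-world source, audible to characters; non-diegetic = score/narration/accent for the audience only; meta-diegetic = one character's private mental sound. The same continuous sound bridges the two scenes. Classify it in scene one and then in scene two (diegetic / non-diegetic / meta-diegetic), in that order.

Scene one: there's no in-world source anywhere and no character hears it — underscore for the audience only → non-diegetic.
Scene two: once Petros turns on a wall-mounted TV, the music has a real source in the story world and Petros reacts to it → diegetic.

non-diegetic, diegetic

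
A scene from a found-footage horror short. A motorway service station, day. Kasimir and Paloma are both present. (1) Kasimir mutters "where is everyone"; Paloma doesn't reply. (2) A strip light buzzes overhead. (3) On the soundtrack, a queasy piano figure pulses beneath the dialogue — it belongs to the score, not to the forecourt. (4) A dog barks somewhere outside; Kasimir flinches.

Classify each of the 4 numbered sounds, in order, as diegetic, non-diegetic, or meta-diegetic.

diegetic, diegetic, non-diegetic, diegetic

(1) is diegetic: Kasimir is a character speaking aloud in the scene.
Sound (2): a strip light is part of the location's real environment, so diegetic.
Sound (3): nothing in the forecourt produces it and the characters don't hear it — pure soundtrack, so non-diegetic.
(4) a dog is a real object/event in the scene's world → diegetic.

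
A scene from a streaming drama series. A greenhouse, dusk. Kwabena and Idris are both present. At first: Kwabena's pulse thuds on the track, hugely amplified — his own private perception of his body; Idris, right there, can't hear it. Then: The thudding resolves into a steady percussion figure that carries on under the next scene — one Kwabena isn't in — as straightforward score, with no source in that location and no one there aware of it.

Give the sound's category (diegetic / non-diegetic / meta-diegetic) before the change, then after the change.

meta-diegetic, non-diegetic

Before the change: it's Kwabena's subjective body sound, inaudible to Idris → meta-diegetic.
After the change: detached from Kwabena and playing as sourceless score over a scene he isn't in — for the audience only → non-diegetic.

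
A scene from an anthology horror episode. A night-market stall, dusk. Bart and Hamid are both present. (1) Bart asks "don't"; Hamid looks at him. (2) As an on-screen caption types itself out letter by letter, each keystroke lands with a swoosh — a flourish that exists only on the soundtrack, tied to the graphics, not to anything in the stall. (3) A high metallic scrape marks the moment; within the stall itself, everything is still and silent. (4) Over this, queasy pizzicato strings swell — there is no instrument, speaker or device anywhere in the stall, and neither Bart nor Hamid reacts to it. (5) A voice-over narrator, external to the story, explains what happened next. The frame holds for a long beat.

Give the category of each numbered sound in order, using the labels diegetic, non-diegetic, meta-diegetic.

diegetic, non-diegetic, non-diegetic, non-diegetic, non-diegetic

(1) is diegetic: spoken by a character present in the story world.
(2) sound married to a title/caption — outside the diegesis by definition → non-diegetic.
(3) it's a sound-design accent with no in-world source; no one in the scene can hear it → non-diegetic.
(4) is non-diegetic: it has no source in the story world and no character can hear it — it's underscore.
Sound (5): commentary laid over the scene from outside the fiction, so non-diegetic.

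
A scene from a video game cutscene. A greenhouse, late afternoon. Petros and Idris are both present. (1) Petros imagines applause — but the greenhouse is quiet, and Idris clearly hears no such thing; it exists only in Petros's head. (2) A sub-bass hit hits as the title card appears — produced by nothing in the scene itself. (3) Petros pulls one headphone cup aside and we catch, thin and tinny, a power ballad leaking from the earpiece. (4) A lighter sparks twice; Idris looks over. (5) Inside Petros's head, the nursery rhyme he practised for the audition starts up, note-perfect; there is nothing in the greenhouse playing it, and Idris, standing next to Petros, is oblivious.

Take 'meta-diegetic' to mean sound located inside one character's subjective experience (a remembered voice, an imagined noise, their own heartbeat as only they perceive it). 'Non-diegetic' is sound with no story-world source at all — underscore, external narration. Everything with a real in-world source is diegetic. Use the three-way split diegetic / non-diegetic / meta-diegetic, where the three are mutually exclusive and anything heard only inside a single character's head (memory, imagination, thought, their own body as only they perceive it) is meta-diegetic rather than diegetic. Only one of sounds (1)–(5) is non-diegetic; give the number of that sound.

Sound (1): subjective to Petros: the greenhouse is silent and Idris hears nothing, so meta-diegetic.
Sound (2): an editorial stinger — it belongs to the cut, not the story world, so non-diegetic.
Sound (3): it's leaking from a physical pair of headphones in the scene, so diegetic.
(4) is diegetic: an in-world source (a lighter); characters could hear it.
(5) is meta-diegetic: the music is a memory playing inside Petros's mind alone; no real-world source, Idris can't hear it.
Only (2) is non-diegetic.

2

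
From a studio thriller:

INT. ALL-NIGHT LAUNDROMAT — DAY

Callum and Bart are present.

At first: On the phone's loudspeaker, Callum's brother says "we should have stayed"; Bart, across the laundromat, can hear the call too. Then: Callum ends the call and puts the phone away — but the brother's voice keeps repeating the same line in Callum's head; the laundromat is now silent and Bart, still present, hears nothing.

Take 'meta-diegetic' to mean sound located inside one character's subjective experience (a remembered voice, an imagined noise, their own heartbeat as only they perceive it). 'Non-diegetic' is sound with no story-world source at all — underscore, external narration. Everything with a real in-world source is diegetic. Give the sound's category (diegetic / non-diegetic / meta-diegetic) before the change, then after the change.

Before the change: the loudspeaker is an in-world source; both Callum and Bart hear the call → diegetic.
After the change: with the phone off, the voice continues only as Callum's private mental replay — Bart can't hear it → meta-diegetic.

diegetic, meta-diegetic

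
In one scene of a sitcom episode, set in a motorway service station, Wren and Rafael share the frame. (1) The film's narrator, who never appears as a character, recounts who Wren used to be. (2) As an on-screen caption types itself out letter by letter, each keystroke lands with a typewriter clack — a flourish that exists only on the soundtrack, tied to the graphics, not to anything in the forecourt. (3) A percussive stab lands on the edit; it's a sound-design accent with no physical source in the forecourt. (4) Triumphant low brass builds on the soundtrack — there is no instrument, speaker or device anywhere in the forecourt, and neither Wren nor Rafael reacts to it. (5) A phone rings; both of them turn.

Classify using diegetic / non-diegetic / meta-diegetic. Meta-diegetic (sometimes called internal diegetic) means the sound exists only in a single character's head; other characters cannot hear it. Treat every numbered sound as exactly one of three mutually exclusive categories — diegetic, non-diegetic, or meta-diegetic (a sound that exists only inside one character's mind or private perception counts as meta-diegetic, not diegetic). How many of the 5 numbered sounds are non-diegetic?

(1) the narrator exists outside the story world, addressing only the audience → non-diegetic.
(2) sound married to a title/caption — outside the diegesis by definition → non-diegetic.
(3) is non-diegetic: nothing in the scene produces it; it's an accent added for the audience.
Sound (4): nothing in the forecourt produces it and the characters don't hear it — pure soundtrack, so non-diegetic.
(5) a phone is a real object/event in the scene's world → diegetic.
Non-diegetic: (1), (2), (3), (4) — that's 4.

4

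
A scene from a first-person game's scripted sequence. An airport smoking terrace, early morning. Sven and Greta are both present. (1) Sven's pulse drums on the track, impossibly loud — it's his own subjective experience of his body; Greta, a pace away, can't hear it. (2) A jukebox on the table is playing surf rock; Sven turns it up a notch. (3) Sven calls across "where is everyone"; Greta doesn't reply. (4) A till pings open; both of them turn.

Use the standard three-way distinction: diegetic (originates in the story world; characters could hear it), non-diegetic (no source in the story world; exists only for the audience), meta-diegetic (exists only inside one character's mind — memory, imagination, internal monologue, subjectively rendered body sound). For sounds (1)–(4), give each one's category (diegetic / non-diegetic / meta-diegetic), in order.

meta-diegetic, diegetic, diegetic, diegetic

(1) is meta-diegetic: a subjective body sound — Sven's private perception, inaudible to Greta.
(2) a jukebox is a physical source in the scene and Sven reacts to it → diegetic.
(3) is diegetic: spoken by a character present in the story world.
Sound (4): the sound comes from a till physically present in the location, so diegetic.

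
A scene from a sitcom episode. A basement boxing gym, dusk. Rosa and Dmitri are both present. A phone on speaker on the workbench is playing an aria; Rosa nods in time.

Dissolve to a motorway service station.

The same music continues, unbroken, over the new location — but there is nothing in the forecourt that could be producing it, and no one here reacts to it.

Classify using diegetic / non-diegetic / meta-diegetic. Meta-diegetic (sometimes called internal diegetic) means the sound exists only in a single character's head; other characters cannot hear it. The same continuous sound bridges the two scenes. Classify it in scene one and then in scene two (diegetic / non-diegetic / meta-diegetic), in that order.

Scene one: a phone on speaker is an on-screen source and Rosa reacts to it → diegetic.
Scene two: there is no source in the forecourt and no one hears it — it's now underscore → non-diegetic.

diegetic, non-diegetic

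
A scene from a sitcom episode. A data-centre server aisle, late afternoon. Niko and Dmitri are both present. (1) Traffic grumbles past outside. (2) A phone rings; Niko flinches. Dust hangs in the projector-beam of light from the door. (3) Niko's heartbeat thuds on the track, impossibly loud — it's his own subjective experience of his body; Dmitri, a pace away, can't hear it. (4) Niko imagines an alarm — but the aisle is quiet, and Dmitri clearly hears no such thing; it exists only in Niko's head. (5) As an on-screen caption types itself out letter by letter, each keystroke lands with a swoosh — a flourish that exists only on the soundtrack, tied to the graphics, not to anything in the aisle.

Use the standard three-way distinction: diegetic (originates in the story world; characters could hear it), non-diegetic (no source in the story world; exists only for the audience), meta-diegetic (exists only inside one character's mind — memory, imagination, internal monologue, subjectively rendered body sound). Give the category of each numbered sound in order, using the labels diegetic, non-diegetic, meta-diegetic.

(1) ambient/room sound belonging to the story's physical space → diegetic.
(2) is diegetic: an in-world source (a phone); characters could hear it.
(3) is meta-diegetic: point-of-audition from inside Niko's body; not a sound in the room.
(4) Niko alone 'hears' it — an imagined sound, not present in the space → meta-diegetic.
Sound (5): sound married to a title/caption — outside the diegesis by definition, so non-diegetic.

diegetic, diegetic, meta-diegetic, meta-diegetic, non-diegetic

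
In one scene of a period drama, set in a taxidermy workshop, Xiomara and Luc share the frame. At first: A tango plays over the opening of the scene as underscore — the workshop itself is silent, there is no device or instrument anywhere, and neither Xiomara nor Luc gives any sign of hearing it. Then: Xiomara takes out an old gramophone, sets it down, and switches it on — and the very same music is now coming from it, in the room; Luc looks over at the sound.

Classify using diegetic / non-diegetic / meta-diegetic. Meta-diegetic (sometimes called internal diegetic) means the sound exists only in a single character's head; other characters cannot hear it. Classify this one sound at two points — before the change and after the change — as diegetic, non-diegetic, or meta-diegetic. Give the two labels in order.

non-diegetic, diegetic

Before the change: no in-world source exists and no character can hear it — underscore → non-diegetic.
After the change: an old gramophone is now a real source in the story world and the characters hear it → diegetic.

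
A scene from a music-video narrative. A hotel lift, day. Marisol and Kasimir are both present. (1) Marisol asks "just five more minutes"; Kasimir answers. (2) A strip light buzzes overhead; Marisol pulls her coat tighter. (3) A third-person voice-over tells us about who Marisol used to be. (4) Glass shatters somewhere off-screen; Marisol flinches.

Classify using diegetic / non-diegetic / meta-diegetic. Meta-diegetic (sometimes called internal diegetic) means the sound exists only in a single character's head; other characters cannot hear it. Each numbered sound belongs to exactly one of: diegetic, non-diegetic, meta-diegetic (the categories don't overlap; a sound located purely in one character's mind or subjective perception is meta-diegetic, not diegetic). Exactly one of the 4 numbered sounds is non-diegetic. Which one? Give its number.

Sound (1): on-screen dialogue — Marisol speaks and Kasimir is there to hear, so diegetic.
(2) is diegetic: it's the actual ambient sound of the location.
(3) the narrator exists outside the story world, addressing only the audience → non-diegetic.
(4) is diegetic: the sound comes from glass physically present in the location.
Only (3) is non-diegetic.

3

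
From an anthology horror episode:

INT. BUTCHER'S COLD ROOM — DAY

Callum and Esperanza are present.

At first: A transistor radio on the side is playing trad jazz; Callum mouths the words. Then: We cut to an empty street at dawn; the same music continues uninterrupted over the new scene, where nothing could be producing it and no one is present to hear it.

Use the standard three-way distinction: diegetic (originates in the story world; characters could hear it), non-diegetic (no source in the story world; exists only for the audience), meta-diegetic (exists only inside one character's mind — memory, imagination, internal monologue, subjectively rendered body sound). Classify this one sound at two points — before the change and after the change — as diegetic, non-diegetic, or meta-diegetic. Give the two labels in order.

diegetic, non-diegetic

Before the change: a transistor radio is a real in-scene source and Callum reacts to it → diegetic.
After the change: there is no longer any in-world source and no one can hear it — it has become underscore → non-diegetic.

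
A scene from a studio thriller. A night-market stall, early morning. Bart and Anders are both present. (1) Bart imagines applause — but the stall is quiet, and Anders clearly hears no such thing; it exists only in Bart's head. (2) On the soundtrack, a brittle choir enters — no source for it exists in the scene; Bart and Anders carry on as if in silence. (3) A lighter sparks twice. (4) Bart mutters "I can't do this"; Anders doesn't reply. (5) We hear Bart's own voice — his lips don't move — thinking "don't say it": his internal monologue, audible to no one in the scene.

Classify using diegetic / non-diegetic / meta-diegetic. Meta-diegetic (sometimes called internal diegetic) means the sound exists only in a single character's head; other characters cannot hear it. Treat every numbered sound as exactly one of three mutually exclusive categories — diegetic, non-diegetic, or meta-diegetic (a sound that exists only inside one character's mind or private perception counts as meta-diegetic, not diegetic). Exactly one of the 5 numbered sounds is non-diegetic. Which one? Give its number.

Sound (1): the sound is imagined by Bart; nothing in the story world is producing it and Anders can't hear it, so meta-diegetic.
(2) nothing in the stall produces it and the characters don't hear it — pure soundtrack → non-diegetic.
(3) is diegetic: the sound comes from a lighter physically present in the location.
(4) is diegetic: Bart is a character speaking aloud in the scene.
Sound (5): internal monologue — inside Bart's mind, not spoken into the scene, so meta-diegetic.
Only (2) is non-diegetic.

2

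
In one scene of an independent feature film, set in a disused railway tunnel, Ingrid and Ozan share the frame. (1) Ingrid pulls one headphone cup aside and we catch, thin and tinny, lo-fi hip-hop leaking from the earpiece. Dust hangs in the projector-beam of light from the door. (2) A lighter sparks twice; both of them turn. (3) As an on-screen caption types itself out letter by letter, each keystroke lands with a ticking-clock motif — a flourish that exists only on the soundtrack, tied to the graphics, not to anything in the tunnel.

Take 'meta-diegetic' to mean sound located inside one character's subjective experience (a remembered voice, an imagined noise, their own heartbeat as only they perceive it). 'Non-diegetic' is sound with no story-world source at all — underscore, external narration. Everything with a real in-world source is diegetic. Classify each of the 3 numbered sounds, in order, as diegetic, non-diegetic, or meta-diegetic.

diegetic, diegetic, non-diegetic

(1) is diegetic: the earpiece is a real device on Ingrid's head — source music.
(2) is diegetic: the sound comes from a lighter physically present in the location.
(3) sound married to a title/caption — outside the diegesis by definition → non-diegetic.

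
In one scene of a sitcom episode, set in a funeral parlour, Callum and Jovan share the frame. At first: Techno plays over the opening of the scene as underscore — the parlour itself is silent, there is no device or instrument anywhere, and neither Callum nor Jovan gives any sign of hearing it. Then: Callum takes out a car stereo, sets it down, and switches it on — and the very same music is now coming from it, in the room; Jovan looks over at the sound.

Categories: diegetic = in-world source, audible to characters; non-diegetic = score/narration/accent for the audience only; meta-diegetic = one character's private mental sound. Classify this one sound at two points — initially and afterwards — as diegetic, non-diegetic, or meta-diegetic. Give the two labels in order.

Initially: no in-world source exists and no character can hear it — underscore → non-diegetic.
Afterwards: a car stereo is now a real source in the story world and the characters hear it → diegetic.

non-diegetic, diegetic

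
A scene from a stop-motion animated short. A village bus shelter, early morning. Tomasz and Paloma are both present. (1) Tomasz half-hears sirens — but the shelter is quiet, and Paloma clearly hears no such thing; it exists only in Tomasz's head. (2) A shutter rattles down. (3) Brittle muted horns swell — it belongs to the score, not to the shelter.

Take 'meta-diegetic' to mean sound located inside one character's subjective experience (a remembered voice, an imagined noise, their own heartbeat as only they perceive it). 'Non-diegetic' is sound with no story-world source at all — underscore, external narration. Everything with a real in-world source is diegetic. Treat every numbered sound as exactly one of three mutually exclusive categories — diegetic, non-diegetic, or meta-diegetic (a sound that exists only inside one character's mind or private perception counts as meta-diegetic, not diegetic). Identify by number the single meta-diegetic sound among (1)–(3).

(1) is meta-diegetic: Tomasz alone 'hears' it — an imagined sound, not present in the space.
Sound (2): an in-world source (a shutter); characters could hear it, so diegetic.
Sound (3): score with no on-screen or off-screen source; it exists for the audience alone, so non-diegetic.
Only (1) is meta-diegetic.

1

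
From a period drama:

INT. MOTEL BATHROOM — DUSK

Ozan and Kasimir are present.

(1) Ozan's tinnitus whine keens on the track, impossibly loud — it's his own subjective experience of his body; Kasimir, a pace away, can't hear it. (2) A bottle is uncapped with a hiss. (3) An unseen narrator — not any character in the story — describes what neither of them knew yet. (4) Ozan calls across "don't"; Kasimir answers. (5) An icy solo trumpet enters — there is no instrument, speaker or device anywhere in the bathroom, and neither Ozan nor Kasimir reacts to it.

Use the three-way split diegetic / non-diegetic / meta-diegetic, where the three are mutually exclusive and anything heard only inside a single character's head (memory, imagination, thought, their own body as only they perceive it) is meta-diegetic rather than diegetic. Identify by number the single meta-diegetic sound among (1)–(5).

1

Sound (1): point-of-audition from inside Ozan's body; not a sound in the room, so meta-diegetic.
Sound (2): an in-world source (a bottle); characters could hear it, so diegetic.
(3) the narrator exists outside the story world, addressing only the audience → non-diegetic.
(4) Ozan is a character speaking aloud in the scene → diegetic.
(5) nothing in the bathroom produces it and the characters don't hear it — pure soundtrack → non-diegetic.
Only (1) is meta-diegetic.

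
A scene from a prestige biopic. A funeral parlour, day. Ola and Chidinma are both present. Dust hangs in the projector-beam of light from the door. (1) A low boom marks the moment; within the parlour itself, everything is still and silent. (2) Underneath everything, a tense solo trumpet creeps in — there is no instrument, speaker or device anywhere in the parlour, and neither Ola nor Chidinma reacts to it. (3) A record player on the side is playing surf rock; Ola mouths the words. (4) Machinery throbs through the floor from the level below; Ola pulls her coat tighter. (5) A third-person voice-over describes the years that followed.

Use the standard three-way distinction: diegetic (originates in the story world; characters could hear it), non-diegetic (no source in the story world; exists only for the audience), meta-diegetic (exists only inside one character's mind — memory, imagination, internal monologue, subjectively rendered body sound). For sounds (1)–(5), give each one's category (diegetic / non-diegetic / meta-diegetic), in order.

non-diegetic, non-diegetic, diegetic, diegetic, non-diegetic

Sound (1): it's a sound-design accent with no in-world source; no one in the scene can hear it, so non-diegetic.
(2) nothing in the parlour produces it and the characters don't hear it — pure soundtrack → non-diegetic.
Sound (3): source music from a record player, which exists in the story world, so diegetic.
(4) is diegetic: ambient/room sound belonging to the story's physical space.
Sound (5): external voice-over — not a character, not heard by anyone in the scene, so non-diegetic.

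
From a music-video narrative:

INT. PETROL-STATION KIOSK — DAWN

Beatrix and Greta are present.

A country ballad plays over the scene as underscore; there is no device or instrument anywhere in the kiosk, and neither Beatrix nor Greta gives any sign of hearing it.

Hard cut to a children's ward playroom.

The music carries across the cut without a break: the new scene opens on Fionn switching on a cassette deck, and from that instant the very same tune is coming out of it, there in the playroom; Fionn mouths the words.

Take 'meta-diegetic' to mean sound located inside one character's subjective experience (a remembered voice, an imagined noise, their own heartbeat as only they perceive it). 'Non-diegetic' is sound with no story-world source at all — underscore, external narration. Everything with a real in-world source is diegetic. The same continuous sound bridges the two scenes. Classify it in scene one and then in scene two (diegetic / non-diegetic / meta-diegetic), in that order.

Scene one: there's no in-world source anywhere and no character hears it — underscore for the audience only → non-diegetic.
Scene two: once Fionn turns on a cassette deck, the music has a real source in the story world and Fionn reacts to it → diegetic.

non-diegetic, diegetic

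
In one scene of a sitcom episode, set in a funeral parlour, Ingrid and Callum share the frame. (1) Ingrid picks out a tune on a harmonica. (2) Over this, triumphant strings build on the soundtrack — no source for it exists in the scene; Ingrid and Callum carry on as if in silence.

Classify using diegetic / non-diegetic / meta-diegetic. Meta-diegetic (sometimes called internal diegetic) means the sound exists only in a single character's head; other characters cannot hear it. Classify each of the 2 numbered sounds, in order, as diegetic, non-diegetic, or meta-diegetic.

(1) is diegetic: Ingrid is producing the music live, in the story world.
(2) is non-diegetic: score with no on-screen or off-screen source; it exists for the audience alone.

diegetic, non-diegetic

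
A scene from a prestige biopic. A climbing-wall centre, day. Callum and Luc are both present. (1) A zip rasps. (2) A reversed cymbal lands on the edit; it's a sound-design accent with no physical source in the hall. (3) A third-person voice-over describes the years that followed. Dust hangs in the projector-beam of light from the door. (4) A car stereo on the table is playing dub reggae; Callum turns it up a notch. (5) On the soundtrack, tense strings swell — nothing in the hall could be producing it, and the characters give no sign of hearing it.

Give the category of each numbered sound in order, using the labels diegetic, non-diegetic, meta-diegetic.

diegetic, non-diegetic, non-diegetic, diegetic, non-diegetic

(1) is diegetic: the sound comes from a zip physically present in the location.
(2) is non-diegetic: an editorial stinger — it belongs to the cut, not the story world.
(3) is non-diegetic: external voice-over — not a character, not heard by anyone in the scene.
(4) is diegetic: a car stereo is a physical source in the scene and Callum reacts to it.
Sound (5): nothing in the hall produces it and the characters don't hear it — pure soundtrack, so non-diegetic.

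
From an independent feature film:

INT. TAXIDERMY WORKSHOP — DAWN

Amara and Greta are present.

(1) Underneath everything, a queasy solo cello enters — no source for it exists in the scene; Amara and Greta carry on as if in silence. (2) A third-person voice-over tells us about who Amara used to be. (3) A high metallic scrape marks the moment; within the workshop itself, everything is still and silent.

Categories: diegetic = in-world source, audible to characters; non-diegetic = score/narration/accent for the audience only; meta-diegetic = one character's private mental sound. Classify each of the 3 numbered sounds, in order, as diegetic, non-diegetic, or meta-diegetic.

non-diegetic, non-diegetic, non-diegetic

(1) is non-diegetic: it has no source in the story world and no character can hear it — it's underscore.
(2) is non-diegetic: commentary laid over the scene from outside the fiction.
(3) an editorial stinger — it belongs to the cut, not the story world → non-diegetic.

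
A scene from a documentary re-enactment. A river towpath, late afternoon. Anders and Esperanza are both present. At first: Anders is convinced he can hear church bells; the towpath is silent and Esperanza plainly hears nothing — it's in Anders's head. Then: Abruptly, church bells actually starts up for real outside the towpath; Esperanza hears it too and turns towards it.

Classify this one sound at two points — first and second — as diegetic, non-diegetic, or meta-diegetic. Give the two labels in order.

meta-diegetic, diegetic

First: only Anders 'hears' it — imagined, in his mind → meta-diegetic.
Second: now there's a real external source and Esperanza hears it too — in the story world → diegetic.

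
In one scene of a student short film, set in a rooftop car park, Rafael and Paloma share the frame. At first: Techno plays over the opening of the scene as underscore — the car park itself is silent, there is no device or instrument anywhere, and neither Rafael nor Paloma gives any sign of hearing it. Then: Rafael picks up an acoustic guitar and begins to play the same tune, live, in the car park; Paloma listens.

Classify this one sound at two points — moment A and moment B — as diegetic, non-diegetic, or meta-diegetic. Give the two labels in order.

Moment A: no in-world source exists and no character can hear it — underscore → non-diegetic.
Moment B: an acoustic guitar is now a real source in the story world and the characters hear it → diegetic.

non-diegetic, diegetic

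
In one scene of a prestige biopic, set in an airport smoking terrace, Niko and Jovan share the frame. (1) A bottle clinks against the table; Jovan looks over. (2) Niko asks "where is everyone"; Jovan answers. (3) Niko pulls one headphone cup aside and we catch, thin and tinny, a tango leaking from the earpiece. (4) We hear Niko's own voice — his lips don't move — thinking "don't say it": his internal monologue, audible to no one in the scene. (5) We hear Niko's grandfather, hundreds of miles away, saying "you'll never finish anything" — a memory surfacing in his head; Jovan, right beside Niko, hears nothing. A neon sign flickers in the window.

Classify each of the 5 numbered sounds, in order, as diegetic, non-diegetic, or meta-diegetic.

diegetic, diegetic, diegetic, meta-diegetic, meta-diegetic

(1) an in-world source (a bottle); characters could hear it → diegetic.
(2) Niko is a character speaking aloud in the scene → diegetic.
(3) is diegetic: it's leaking from a physical pair of headphones in the scene.
(4) is meta-diegetic: Niko's thought-voice: a private mental sound no other character can hear.
(5) is meta-diegetic: it's Niko's recollection rendered as sound; the other character can't hear it.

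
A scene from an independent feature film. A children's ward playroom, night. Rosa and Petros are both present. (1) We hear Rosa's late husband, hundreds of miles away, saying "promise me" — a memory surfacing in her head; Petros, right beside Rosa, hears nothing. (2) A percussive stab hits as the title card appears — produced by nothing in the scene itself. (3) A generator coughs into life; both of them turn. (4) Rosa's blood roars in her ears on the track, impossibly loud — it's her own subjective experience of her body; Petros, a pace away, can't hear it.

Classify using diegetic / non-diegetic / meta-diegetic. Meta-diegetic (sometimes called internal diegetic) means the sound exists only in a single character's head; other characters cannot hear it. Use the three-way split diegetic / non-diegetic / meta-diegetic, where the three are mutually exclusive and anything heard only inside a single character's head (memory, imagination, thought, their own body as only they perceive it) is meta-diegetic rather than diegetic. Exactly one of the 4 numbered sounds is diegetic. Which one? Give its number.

(1) is meta-diegetic: a remembered line, private to Rosa — not present in the room, not audible to Petros.
(2) it's a sound-design accent with no in-world source; no one in the scene can hear it → non-diegetic.
(3) is diegetic: an in-world source (a generator); characters could hear it.
(4) a subjective body sound — Rosa's private perception, inaudible to Petros → meta-diegetic.
Only (3) is diegetic.

3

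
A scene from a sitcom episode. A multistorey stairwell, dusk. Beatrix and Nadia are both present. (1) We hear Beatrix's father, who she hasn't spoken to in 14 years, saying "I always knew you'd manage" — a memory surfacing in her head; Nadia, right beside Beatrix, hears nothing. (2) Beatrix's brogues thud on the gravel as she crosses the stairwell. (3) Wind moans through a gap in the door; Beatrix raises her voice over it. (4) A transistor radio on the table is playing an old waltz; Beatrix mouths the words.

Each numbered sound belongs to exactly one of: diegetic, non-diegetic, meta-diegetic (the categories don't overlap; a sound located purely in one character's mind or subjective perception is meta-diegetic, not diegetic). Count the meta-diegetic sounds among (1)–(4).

Sound (1): a remembered line, private to Beatrix — not present in the room, not audible to Nadia, so meta-diegetic.
(2) is diegetic: it's the physical sound of Beatrix moving in the space.
(3) is diegetic: ambient/room sound belonging to the story's physical space.
(4) the music comes from an on-screen device that Beatrix responds to → diegetic.
So 1 of the 4 is meta-diegetic: (1).

1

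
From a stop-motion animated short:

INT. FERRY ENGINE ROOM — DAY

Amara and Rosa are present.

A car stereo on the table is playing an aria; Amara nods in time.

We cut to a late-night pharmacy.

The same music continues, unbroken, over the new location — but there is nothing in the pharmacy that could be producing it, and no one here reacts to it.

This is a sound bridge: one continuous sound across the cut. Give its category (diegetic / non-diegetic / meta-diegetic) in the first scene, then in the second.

diegetic, non-diegetic

Scene one: a car stereo is an on-screen source and Amara reacts to it → diegetic.
Scene two: there is no source in the pharmacy and no one hears it — it's now underscore → non-diegetic.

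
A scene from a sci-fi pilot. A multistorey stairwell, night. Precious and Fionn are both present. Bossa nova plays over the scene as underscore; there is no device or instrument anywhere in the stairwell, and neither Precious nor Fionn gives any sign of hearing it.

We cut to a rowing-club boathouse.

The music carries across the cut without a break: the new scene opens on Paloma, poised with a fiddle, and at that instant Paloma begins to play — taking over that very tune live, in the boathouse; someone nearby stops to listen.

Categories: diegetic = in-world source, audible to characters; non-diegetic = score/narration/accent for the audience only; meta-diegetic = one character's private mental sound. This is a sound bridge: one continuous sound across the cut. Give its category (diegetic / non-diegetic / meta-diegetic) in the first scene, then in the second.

non-diegetic, diegetic

Scene one: there's no in-world source anywhere and no character hears it — underscore for the audience only → non-diegetic.
Scene two: from the moment Paloma starts playing, the tune is being performed on a fiddle inside the story world and another character hears it → diegetic.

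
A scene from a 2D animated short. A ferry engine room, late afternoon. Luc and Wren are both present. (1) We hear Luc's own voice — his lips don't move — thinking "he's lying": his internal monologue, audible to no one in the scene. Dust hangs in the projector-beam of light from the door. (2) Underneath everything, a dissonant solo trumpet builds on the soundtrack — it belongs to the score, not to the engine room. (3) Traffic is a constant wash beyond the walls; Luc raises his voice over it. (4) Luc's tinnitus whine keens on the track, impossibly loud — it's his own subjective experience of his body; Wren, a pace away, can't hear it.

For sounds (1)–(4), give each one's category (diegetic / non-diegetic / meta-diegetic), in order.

Sound (1): it's Luc's unspoken thought, heard only by the audience via his subjectivity, so meta-diegetic.
(2) nothing in the engine room produces it and the characters don't hear it — pure soundtrack → non-diegetic.
Sound (3): traffic is part of the location's real environment, so diegetic.
(4) is meta-diegetic: it's Luc's internal bodily sensation rendered as sound; only Luc 'hears' it.

meta-diegetic, non-diegetic, diegetic, meta-diegetic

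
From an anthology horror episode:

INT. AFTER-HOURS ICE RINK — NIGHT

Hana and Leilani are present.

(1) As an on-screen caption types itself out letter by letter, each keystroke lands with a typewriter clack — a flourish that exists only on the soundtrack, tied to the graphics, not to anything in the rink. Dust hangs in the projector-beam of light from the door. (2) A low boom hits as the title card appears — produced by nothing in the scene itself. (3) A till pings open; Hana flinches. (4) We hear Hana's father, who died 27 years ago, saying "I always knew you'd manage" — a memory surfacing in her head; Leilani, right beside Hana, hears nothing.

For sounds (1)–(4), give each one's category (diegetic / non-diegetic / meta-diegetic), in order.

non-diegetic, non-diegetic, diegetic, meta-diegetic

Sound (1): the caption isn't part of the story world, so neither is the sound tied to it, so non-diegetic.
(2) is non-diegetic: nothing in the scene produces it; it's an accent added for the audience.
(3) the sound comes from a till physically present in the location → diegetic.
Sound (4): the voice is a memory playing only inside Hana's mind; Leilani can't hear it, so meta-diegetic.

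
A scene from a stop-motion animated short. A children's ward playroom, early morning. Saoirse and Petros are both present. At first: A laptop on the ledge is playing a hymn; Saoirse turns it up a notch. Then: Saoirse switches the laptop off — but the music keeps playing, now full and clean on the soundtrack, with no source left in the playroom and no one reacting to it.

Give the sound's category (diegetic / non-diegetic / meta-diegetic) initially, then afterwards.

diegetic, non-diegetic

Initially: a laptop is a real in-scene source and Saoirse reacts to it → diegetic.
Afterwards: there is no longer any in-world source and no one can hear it — it has become underscore → non-diegetic.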